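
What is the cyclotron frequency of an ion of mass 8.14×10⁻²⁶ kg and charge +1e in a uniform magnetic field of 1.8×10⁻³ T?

f = |q|B/(2πm).
f = (1.602×10⁻¹⁹)(1.8×10⁻³)/(2π·8.14×10⁻²⁶) ≈ 560 Hz.

f ≈ 560 Hz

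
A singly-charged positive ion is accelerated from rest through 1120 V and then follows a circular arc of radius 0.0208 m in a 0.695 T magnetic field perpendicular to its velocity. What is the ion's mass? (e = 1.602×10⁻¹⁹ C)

m ≈ 1.49×10⁻²⁶ kg

Combine |q|V = ½mv² and r = mv/(|q|B): eliminate v to get m = qB²r²/(2V).
m = (1.602×10⁻¹⁹)(0.695)²(0.0208)²/(2·1120) ≈ 1.49×10⁻²⁶ kg.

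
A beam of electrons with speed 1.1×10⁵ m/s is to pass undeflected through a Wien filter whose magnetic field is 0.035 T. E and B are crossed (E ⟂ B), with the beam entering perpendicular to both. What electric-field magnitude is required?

For straight-line motion qE = qvB, so E = vB.
E = 1.1×10⁵ × 0.035 = 3900 V/m.

E = 3900 V/m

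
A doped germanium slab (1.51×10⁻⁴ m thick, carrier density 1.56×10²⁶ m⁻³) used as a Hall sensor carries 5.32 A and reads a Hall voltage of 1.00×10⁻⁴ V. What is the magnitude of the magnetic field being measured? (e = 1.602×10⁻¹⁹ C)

B ≈ 0.0709 T

From V_H = IB/(n e t), B = V_H n e t / I.
B = (1.00×10⁻⁴)(1.56×10²⁶)(1.602×10⁻¹⁹)(1.51×10⁻⁴)/5.32 ≈ 0.0709 T.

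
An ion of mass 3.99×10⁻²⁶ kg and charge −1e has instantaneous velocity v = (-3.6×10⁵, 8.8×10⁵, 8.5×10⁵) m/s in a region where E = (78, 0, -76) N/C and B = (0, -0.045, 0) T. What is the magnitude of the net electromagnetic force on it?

|F| ≈ 6.66×10⁻¹⁵ N

v×B = (3.82×10⁴, 0, 1.62×10⁴) N/C.
E + v×B = (3.83×10⁴, 0, 1.61×10⁴) N/C.
F = q(E + v×B) = (−1.602×10⁻¹⁹ C)·(3.83×10⁴, 0, 1.61×10⁴) = (-6.14×10⁻¹⁵, 0, -2.58×10⁻¹⁵) N.
|F| = 6.66×10⁻¹⁵ N.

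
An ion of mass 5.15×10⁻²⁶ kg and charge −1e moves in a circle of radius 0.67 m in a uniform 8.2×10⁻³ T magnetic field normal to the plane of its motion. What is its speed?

From |q|vB = mv²/r, v = |q|Br/m.
v = (1.602×10⁻¹⁹)(8.2×10⁻³)(0.67)/5.15×10⁻²⁶ ≈ 1.7×10⁴ m/s.

v ≈ 1.7×10⁴ m/s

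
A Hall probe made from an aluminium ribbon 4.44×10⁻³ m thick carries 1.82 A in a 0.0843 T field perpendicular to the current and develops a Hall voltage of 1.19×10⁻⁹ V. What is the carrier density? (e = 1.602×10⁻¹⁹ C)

From V_H = IB/(n e t), n = IB/(V_H e t).
n = (1.82)(0.0843)/((1.19×10⁻⁹)(1.602×10⁻¹⁹)(4.44×10⁻³)) ≈ 1.81×10²⁹ m⁻³.

n ≈ 1.81×10²⁹ m⁻³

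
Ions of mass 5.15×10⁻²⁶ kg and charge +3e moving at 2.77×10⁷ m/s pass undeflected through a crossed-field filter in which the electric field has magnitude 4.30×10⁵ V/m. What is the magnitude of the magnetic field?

Balance of forces in the selector: qE = qvB ⇒ B = E/v.
B = 4.30×10⁵/2.77×10⁷ = 0.0155 T.

B = 0.0155 T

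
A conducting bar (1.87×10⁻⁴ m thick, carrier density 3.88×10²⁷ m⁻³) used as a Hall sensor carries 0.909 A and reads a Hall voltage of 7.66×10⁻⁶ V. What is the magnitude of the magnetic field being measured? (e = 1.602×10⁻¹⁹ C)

B ≈ 0.979 T

From V_H = IB/(n e t), B = V_H n e t / I.
B = (7.66×10⁻⁶)(3.88×10²⁷)(1.602×10⁻¹⁹)(1.87×10⁻⁴)/0.909 ≈ 0.979 T.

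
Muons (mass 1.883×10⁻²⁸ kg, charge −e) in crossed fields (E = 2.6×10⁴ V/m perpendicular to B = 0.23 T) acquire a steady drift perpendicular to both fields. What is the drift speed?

The E×B drift speed is v_d = E/B.
v_d = 2.6×10⁴/0.23 = 1.1×10⁵ m/s.

v_d ≈ 1.1×10⁵ m/s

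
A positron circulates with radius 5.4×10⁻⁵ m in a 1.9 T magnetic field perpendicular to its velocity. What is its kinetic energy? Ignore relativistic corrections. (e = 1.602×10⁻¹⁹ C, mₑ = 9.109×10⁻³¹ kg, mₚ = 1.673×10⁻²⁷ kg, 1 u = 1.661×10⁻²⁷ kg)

v = |q|Br/m, then KE = ½mv² = (qBr)²/(2m).
v = (1.602×10⁻¹⁹)(1.9)(5.4×10⁻⁵)/9.109×10⁻³¹ ≈ 1.804×10⁷ m/s.
KE = ½(9.109×10⁻³¹)(1.804×10⁷)² ≈ 1.5×10⁻¹⁶ J.

KE ≈ 1.5×10⁻¹⁶ J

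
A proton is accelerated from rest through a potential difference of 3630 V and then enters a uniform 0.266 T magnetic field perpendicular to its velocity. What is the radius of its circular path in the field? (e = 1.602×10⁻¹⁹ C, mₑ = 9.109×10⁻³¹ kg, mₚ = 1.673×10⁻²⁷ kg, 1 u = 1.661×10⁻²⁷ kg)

r ≈ 0.0327 m

Acceleration: |q|V = ½mv² ⇒ v = √(2|q|V/m) = √(2·1.602×10⁻¹⁹·3630/1.673×10⁻²⁷) ≈ 8.338×10⁵ m/s.
In the field: r = mv/(|q|B) = (1.673×10⁻²⁷)(8.338×10⁵)/((1.602×10⁻¹⁹)(0.266)) ≈ 0.0327 m.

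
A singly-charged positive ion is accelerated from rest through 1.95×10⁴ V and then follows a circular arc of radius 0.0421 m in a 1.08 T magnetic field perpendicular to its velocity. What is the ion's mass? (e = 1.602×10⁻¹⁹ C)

m ≈ 8.49×10⁻²⁷ kg

Combine |q|V = ½mv² and r = mv/(|q|B): eliminate v to get m = qB²r²/(2V).
m = (1.602×10⁻¹⁹)(1.08)²(0.0421)²/(2·1.95×10⁴) ≈ 8.49×10⁻²⁷ kg.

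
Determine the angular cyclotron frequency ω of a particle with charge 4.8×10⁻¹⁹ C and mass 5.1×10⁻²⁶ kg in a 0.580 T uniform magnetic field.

ω ≈ 5.46×10⁶ rad/s

ω = |q|B/m.
ω = (4.8×10⁻¹⁹)(0.580)/5.1×10⁻²⁶ ≈ 5.46×10⁶ rad/s.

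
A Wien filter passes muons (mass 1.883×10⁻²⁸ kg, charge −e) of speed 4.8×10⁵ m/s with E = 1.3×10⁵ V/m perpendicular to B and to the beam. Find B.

B = 0.27 T

Balance of forces in the selector: qE = qvB ⇒ B = E/v.
B = 1.3×10⁵/4.8×10⁵ = 0.27 T.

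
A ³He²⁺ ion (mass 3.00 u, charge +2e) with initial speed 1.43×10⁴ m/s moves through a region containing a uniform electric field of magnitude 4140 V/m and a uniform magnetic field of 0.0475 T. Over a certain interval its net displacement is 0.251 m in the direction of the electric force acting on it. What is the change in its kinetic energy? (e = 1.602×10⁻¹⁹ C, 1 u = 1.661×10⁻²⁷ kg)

The magnetic force is always ⟂ v and does no work; only the electric force changes KE.
ΔKE = F_E · d = |q|E d = (3.204×10⁻¹⁹)(4140)(0.251) ≈ 3.33×10⁻¹⁶ J.

ΔKE ≈ 3.33×10⁻¹⁶ J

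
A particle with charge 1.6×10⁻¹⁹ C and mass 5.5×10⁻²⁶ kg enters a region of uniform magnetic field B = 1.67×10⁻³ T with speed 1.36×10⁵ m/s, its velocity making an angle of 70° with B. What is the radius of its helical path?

r ≈ 26.3 m

v⊥ = v sinθ = 1.36×10⁵·sin70° ≈ 1.278×10⁵ m/s.
r = m v⊥/(|q|B) = (5.5×10⁻²⁶)(1.278×10⁵)/((1.6×10⁻¹⁹)(1.67×10⁻³)) ≈ 26.3 m.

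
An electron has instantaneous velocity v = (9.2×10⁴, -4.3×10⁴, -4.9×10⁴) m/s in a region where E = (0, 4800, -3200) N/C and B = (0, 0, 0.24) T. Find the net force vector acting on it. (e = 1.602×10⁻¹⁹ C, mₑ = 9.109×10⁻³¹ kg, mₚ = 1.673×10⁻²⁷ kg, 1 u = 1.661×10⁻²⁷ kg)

v×B = (-1.03×10⁴, -2.21×10⁴, 0) N/C.
E + v×B = (-1.03×10⁴, -1.73×10⁴, -3200) N/C.
F = q(E + v×B) = (−1.602×10⁻¹⁹ C)·(-1.03×10⁴, -1.73×10⁴, -3200) = (1.65×10⁻¹⁵, 2.77×10⁻¹⁵, 5.13×10⁻¹⁶) N.

F ≈ (1.65×10⁻¹⁵, 2.77×10⁻¹⁵, 5.13×10⁻¹⁶) N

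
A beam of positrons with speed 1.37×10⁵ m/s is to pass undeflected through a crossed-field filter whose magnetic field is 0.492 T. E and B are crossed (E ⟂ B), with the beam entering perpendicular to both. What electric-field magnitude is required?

For straight-line motion qE = qvB, so E = vB.
E = 1.37×10⁵ × 0.492 = 6.74×10⁴ V/m.

E = 6.74×10⁴ V/m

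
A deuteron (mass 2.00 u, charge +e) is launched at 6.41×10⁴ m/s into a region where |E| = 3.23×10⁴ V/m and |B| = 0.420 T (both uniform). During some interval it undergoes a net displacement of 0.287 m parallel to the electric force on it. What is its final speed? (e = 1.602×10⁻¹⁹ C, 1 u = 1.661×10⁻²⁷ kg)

v_f ≈ 9.48×10⁵ m/s

B does no work; ΔKE = |q|E d.
½mv_f² = ½mv₀² + |q|Ed = ½(3.322×10⁻²⁷)(6.41×10⁴)² + (1.602×10⁻¹⁹)(3.23×10⁴)(0.287) ≈ 6.825×10⁻¹⁸ J + 1.485×10⁻¹⁵ J ≈ 1.492×10⁻¹⁵ J.
v_f = √(2·1.492×10⁻¹⁵/3.322×10⁻²⁷) ≈ 9.48×10⁵ m/s.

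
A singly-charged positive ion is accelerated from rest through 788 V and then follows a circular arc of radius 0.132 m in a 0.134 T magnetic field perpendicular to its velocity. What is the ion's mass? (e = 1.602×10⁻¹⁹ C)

Combine |q|V = ½mv² and r = mv/(|q|B): eliminate v to get m = qB²r²/(2V).
m = (1.602×10⁻¹⁹)(0.134)²(0.132)²/(2·788) ≈ 3.18×10⁻²⁶ kg.

m ≈ 3.18×10⁻²⁶ kg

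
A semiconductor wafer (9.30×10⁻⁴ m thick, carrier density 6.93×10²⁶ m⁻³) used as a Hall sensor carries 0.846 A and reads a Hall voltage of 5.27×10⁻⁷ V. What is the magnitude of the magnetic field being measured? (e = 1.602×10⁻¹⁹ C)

B ≈ 0.0643 T

From V_H = IB/(n e t), B = V_H n e t / I.
B = (5.27×10⁻⁷)(6.93×10²⁶)(1.602×10⁻¹⁹)(9.30×10⁻⁴)/0.846 ≈ 0.0643 T.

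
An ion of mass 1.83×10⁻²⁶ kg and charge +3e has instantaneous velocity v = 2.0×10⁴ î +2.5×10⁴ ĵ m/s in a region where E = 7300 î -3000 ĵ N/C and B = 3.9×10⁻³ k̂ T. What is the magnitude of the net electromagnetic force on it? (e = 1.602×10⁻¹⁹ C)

v×B = (97.5, -78.0, 0) N/C.
E + v×B = (7400, -3080, 0) N/C.
F = q(E + v×B) = (4.806×10⁻¹⁹ C)·(7400, -3080, 0) = (3.56×10⁻¹⁵, -1.48×10⁻¹⁵, 0) N.
|F| = 3.85×10⁻¹⁵ N.

|F| ≈ 3.85×10⁻¹⁵ N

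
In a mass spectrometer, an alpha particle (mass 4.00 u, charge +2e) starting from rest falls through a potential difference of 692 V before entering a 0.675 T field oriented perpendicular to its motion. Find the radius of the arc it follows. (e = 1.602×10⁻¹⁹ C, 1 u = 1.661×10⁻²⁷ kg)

Acceleration: |q|V = ½mv² ⇒ v = √(2|q|V/m) = √(2·3.204×10⁻¹⁹·692/6.644×10⁻²⁷) ≈ 2.583×10⁵ m/s.
In the field: r = mv/(|q|B) = (6.644×10⁻²⁷)(2.583×10⁵)/((3.204×10⁻¹⁹)(0.675)) ≈ 7.94×10⁻³ m.

r ≈ 7.94×10⁻³ m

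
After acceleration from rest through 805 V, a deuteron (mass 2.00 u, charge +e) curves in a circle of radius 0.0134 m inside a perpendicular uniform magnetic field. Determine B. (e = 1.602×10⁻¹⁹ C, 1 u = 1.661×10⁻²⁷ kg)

v = √(2|q|V/m) = √(2·1.602×10⁻¹⁹·805/3.322×10⁻²⁷) ≈ 2.786×10⁵ m/s.
B = mv/(|q|r) = (3.322×10⁻²⁷)(2.786×10⁵)/((1.602×10⁻¹⁹)(0.0134)) ≈ 0.431 T.

B ≈ 0.431 T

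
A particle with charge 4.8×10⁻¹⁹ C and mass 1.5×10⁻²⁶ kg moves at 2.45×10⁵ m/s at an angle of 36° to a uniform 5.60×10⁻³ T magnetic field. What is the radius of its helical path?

v⊥ = v sinθ = 2.45×10⁵·sin36° ≈ 1.440×10⁵ m/s.
r = m v⊥/(|q|B) = (1.5×10⁻²⁶)(1.440×10⁵)/((4.8×10⁻¹⁹)(5.60×10⁻³)) ≈ 0.804 m.

r ≈ 0.804 m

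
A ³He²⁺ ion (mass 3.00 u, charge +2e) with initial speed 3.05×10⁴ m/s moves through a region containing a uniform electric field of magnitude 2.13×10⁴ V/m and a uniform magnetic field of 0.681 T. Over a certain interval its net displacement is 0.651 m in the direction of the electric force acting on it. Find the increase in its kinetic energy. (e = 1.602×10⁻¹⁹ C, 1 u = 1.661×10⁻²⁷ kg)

ΔKE ≈ 4.44×10⁻¹⁵ J

The magnetic force is always ⟂ v and does no work; only the electric force changes KE.
ΔKE = F_E · d = |q|E d = (3.204×10⁻¹⁹)(2.13×10⁴)(0.651) ≈ 4.44×10⁻¹⁵ J.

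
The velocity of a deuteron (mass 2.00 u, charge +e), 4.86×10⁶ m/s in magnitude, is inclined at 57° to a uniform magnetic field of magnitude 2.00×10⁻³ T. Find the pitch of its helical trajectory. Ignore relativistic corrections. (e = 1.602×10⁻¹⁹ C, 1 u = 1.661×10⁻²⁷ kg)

v∥ = v cosθ = 4.86×10⁶·cos57° ≈ 2.647×10⁶ m/s.
T = 2πm/(|q|B) = 2π(3.322×10⁻²⁷)/((1.602×10⁻¹⁹)(2.00×10⁻³)) ≈ 6.515×10⁻⁵ s.
pitch = v∥ T = (2.647×10⁶)(6.515×10⁻⁵) ≈ 172 m.

p ≈ 172 m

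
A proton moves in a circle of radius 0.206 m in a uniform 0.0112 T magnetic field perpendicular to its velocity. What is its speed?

From |q|vB = mv²/r, v = |q|Br/m.
v = (1.602×10⁻¹⁹)(0.0112)(0.206)/1.673×10⁻²⁷ ≈ 2.21×10⁵ m/s.

v ≈ 2.21×10⁵ m/s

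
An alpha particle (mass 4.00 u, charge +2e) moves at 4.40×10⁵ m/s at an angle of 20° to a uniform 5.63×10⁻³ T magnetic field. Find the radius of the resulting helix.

r ≈ 0.554 m

v⊥ = v sinθ = 4.40×10⁵·sin20° ≈ 1.505×10⁵ m/s.
r = m v⊥/(|q|B) = (6.644×10⁻²⁷)(1.505×10⁵)/((3.204×10⁻¹⁹)(5.63×10⁻³)) ≈ 0.554 m.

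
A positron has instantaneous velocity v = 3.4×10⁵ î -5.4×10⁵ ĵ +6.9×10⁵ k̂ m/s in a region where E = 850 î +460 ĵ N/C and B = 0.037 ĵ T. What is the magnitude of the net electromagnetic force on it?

|F| ≈ 4.44×10⁻¹⁵ N

v×B = (-2.55×10⁴, 0, 1.26×10⁴) N/C.
E + v×B = (-2.47×10⁴, 460, 1.26×10⁴) N/C.
F = q(E + v×B) = (1.602×10⁻¹⁹ C)·(-2.47×10⁴, 460, 1.26×10⁴) = (-3.95×10⁻¹⁵, 7.37×10⁻¹⁷, 2.02×10⁻¹⁵) N.
|F| = 4.44×10⁻¹⁵ N.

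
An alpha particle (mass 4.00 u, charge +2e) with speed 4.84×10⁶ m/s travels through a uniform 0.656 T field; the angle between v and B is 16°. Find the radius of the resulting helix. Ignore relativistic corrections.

r ≈ 0.0422 m

v⊥ = v sinθ = 4.84×10⁶·sin16° ≈ 1.334×10⁶ m/s.
r = m v⊥/(|q|B) = (6.644×10⁻²⁷)(1.334×10⁶)/((3.204×10⁻¹⁹)(0.656)) ≈ 0.0422 m.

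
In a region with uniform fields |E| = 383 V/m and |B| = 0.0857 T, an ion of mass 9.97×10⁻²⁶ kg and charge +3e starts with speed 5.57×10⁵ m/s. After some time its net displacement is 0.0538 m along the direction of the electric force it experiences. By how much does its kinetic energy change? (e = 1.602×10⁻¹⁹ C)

The magnetic force is always ⟂ v and does no work; only the electric force changes KE.
ΔKE = F_E · d = |q|E d = (4.806×10⁻¹⁹)(383)(0.0538) ≈ 9.90×10⁻¹⁸ J.

ΔKE ≈ 9.90×10⁻¹⁸ J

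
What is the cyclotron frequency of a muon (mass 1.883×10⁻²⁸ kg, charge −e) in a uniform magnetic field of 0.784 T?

f = |q|B/(2πm).
f = (1.602×10⁻¹⁹)(0.784)/(2π·1.883×10⁻²⁸) ≈ 1.06×10⁸ Hz.

f ≈ 1.06×10⁸ Hz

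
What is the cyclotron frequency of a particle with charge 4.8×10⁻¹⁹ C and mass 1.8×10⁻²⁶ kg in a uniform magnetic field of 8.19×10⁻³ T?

f = |q|B/(2πm).
f = (4.8×10⁻¹⁹)(8.19×10⁻³)/(2π·1.8×10⁻²⁶) ≈ 3.48×10⁴ Hz.

f ≈ 3.48×10⁴ Hz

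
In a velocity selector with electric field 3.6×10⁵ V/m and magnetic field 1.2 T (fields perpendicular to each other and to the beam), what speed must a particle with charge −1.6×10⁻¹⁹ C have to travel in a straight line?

For undeflected motion the electric and magnetic forces balance: qE = qvB.
v = E/B = 3.6×10⁵/1.2 = 3.0×10⁵ m/s.
The result is independent of the particle's charge and mass.

v = 3.0×10⁵ m/s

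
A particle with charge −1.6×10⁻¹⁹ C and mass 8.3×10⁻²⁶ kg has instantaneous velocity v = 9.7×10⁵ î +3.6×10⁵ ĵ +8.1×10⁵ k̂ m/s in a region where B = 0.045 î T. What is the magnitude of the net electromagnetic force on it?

v×B = (0, 3.64×10⁴, -1.62×10⁴) N/C.
F = q v×B = (−1.6×10⁻¹⁹ C)·(0, 3.64×10⁴, -1.62×10⁴) = (0, -5.83×10⁻¹⁵, 2.59×10⁻¹⁵) N.
|F| = 6.38×10⁻¹⁵ N.

|F| ≈ 6.38×10⁻¹⁵ N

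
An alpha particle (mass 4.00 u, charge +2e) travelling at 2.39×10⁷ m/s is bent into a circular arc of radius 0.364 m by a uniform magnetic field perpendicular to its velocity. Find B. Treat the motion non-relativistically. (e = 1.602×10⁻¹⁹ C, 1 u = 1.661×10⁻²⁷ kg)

From |q|vB = mv²/r, B = mv/(|q|r).
B = (6.644×10⁻²⁷)(2.39×10⁷)/((3.204×10⁻¹⁹)(0.364)) ≈ 1.36 T.

B ≈ 1.36 T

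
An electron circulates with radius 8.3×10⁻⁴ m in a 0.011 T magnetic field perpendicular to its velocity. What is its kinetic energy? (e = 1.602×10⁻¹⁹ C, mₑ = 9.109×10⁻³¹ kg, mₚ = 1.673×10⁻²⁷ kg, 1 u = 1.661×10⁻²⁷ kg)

v = |q|Br/m, then KE = ½mv² = (qBr)²/(2m).
v = (1.602×10⁻¹⁹)(0.011)(8.3×10⁻⁴)/9.109×10⁻³¹ ≈ 1.606×10⁶ m/s.
KE = ½(9.109×10⁻³¹)(1.606×10⁶)² ≈ 1.2×10⁻¹⁸ J = 7.3 eV.

KE ≈ 7.3 eV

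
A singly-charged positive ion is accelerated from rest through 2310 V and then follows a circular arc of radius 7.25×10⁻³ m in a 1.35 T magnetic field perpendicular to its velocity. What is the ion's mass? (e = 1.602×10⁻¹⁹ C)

Combine |q|V = ½mv² and r = mv/(|q|B): eliminate v to get m = qB²r²/(2V).
m = (1.602×10⁻¹⁹)(1.35)²(7.25×10⁻³)²/(2·2310) ≈ 3.32×10⁻²⁷ kg.

m ≈ 3.32×10⁻²⁷ kg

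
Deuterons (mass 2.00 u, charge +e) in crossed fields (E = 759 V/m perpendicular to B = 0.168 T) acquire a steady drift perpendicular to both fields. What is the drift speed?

v_d ≈ 4520 m/s

The steady drift has the magnetic force balancing the electric force, so v_d = E/B.
v_d = 759/0.168 = 4520 m/s.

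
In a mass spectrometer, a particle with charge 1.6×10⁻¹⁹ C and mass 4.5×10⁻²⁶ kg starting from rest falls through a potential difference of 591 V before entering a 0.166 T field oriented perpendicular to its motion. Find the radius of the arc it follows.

r ≈ 0.110 m

Acceleration: |q|V = ½mv² ⇒ v = √(2|q|V/m) = √(2·1.6×10⁻¹⁹·591/4.5×10⁻²⁶) ≈ 6.483×10⁴ m/s.
In the field: r = mv/(|q|B) = (4.5×10⁻²⁶)(6.483×10⁴)/((1.6×10⁻¹⁹)(0.166)) ≈ 0.110 m.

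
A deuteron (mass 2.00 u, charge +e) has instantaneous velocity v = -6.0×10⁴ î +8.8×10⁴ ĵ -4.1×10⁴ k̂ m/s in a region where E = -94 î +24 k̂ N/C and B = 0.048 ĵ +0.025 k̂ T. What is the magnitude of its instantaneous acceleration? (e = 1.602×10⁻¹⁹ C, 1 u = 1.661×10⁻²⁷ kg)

|a| ≈ 2.51×10¹¹ m/s²

v×B = (4170, 1500, -2880) N/C.
E + v×B = (4070, 1500, -2860) N/C.
F = q(E + v×B) = (1.602×10⁻¹⁹ C)·(4070, 1500, -2860) = (6.53×10⁻¹⁶, 2.40×10⁻¹⁶, -4.58×10⁻¹⁶) N.
|a| = |F|/m = 8.325×10⁻¹⁶/3.322×10⁻²⁷ ≈ 2.51×10¹¹ m/s².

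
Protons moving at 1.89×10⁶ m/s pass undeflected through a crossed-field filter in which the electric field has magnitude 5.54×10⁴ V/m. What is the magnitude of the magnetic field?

B = 0.0293 T

Balance of forces in the selector: qE = qvB ⇒ B = E/v.
B = 5.54×10⁴/1.89×10⁶ = 0.0293 T.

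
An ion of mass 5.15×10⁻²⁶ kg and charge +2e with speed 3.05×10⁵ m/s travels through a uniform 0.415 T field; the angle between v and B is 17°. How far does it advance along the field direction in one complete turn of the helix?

p ≈ 0.710 m

v∥ = v cosθ = 3.05×10⁵·cos17° ≈ 2.917×10⁵ m/s.
T = 2πm/(|q|B) = 2π(5.15×10⁻²⁶)/((3.204×10⁻¹⁹)(0.415)) ≈ 2.434×10⁻⁶ s.
pitch = v∥ T = (2.917×10⁵)(2.434×10⁻⁶) ≈ 0.710 m.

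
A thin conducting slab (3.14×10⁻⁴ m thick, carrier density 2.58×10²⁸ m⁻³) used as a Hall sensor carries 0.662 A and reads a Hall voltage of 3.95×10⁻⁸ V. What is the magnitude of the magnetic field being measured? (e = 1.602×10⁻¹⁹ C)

B ≈ 0.0774 T

From V_H = IB/(n e t), B = V_H n e t / I.
B = (3.95×10⁻⁸)(2.58×10²⁸)(1.602×10⁻¹⁹)(3.14×10⁻⁴)/0.662 ≈ 0.0774 T.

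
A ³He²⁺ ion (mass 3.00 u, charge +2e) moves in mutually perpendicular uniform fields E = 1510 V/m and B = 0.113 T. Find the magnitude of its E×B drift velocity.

The steady drift has the magnetic force balancing the electric force, so v_d = E/B.
v_d = 1510/0.113 = 1.34×10⁴ m/s.

v_d ≈ 1.34×10⁴ m/s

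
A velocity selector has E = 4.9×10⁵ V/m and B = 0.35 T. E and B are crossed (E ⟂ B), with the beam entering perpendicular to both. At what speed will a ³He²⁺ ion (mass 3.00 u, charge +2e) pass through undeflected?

Straight-line motion ⇒ electric and magnetic forces cancel, so E = vB.
v = E/B = 4.9×10⁵/0.35 = 1.4×10⁶ m/s.

v = 1.4×10⁶ m/s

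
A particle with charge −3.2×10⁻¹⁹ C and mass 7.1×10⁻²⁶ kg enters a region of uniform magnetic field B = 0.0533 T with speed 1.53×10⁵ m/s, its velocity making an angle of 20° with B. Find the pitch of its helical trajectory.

v∥ = v cosθ = 1.53×10⁵·cos20° ≈ 1.438×10⁵ m/s.
T = 2πm/(|q|B) = 2π(7.1×10⁻²⁶)/((3.2×10⁻¹⁹)(0.0533)) ≈ 2.616×10⁻⁵ s.
pitch = v∥ T = (1.438×10⁵)(2.616×10⁻⁵) ≈ 3.76 m.

p ≈ 3.76 m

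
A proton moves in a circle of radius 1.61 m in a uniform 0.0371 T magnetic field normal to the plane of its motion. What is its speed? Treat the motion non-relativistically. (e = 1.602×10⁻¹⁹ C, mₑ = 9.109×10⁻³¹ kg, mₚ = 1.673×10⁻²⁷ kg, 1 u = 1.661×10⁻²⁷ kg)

v ≈ 5.72×10⁶ m/s

From |q|vB = mv²/r, v = |q|Br/m.
v = (1.602×10⁻¹⁹)(0.0371)(1.61)/1.673×10⁻²⁷ ≈ 5.72×10⁶ m/s.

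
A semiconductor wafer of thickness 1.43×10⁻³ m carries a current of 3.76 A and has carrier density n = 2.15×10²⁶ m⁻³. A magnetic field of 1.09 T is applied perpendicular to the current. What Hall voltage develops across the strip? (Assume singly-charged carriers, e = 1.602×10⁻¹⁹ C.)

V_H ≈ 8.32×10⁻⁵ V

V_H = IB/(n e t).
V_H = (3.76)(1.09)/((2.15×10²⁶)(1.602×10⁻¹⁹)(1.43×10⁻³)) ≈ 8.32×10⁻⁵ V.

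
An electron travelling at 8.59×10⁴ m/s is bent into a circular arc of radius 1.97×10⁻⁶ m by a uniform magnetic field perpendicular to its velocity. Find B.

From |q|vB = mv²/r, B = mv/(|q|r).
B = (9.109×10⁻³¹)(8.59×10⁴)/((1.602×10⁻¹⁹)(1.97×10⁻⁶)) ≈ 0.248 T.

B ≈ 0.248 T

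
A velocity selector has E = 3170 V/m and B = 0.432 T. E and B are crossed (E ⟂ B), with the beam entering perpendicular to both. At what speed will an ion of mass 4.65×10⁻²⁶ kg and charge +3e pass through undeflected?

Straight-line motion ⇒ electric and magnetic forces cancel, so E = vB.
v = E/B = 3170/0.432 = 7340 m/s.

v = 7340 m/s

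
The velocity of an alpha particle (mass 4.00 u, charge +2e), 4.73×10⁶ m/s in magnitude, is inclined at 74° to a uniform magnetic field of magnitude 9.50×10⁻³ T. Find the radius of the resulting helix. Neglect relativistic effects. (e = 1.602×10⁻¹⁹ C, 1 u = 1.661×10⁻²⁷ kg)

v⊥ = v sinθ = 4.73×10⁶·sin74° ≈ 4.547×10⁶ m/s.
r = m v⊥/(|q|B) = (6.644×10⁻²⁷)(4.547×10⁶)/((3.204×10⁻¹⁹)(9.50×10⁻³)) ≈ 9.92 m.

r ≈ 9.92 m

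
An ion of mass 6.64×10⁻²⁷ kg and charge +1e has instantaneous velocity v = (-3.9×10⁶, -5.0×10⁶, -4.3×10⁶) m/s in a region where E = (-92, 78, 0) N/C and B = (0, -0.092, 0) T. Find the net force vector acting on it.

F ≈ (-6.34×10⁻¹⁴, 1.25×10⁻¹⁷, 5.75×10⁻¹⁴) N

v×B = (-3.96×10⁵, 0, 3.59×10⁵) N/C.
E + v×B = (-3.96×10⁵, 78.0, 3.59×10⁵) N/C.
F = q(E + v×B) = (1.602×10⁻¹⁹ C)·(-3.96×10⁵, 78.0, 3.59×10⁵) = (-6.34×10⁻¹⁴, 1.25×10⁻¹⁷, 5.75×10⁻¹⁴) N.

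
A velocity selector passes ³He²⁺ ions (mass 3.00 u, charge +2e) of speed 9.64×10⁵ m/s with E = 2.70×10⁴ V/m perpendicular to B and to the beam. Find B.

B = 0.0280 T

Balance of forces in the selector: qE = qvB ⇒ B = E/v.
B = 2.70×10⁴/9.64×10⁵ = 0.0280 T.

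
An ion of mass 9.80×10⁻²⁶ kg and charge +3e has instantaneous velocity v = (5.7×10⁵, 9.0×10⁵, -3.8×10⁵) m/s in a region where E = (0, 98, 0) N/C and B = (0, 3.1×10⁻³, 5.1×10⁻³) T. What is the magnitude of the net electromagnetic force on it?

|F| ≈ 3.20×10⁻¹⁵ N

v×B = (5770, -2910, 1770) N/C.
E + v×B = (5770, -2810, 1770) N/C.
F = q(E + v×B) = (4.806×10⁻¹⁹ C)·(5770, -2810, 1770) = (2.77×10⁻¹⁵, -1.35×10⁻¹⁵, 8.49×10⁻¹⁶) N.
|F| = 3.20×10⁻¹⁵ N.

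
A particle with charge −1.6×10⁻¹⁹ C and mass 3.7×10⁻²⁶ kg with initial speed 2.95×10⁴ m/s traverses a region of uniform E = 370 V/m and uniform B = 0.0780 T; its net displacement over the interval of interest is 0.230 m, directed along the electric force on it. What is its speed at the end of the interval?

B does no work; ΔKE = |q|E d.
½mv_f² = ½mv₀² + |q|Ed = ½(3.7×10⁻²⁶)(2.95×10⁴)² + (1.6×10⁻¹⁹)(370)(0.230) ≈ 1.610×10⁻¹⁷ J + 1.362×10⁻¹⁷ J ≈ 2.972×10⁻¹⁷ J.
v_f = √(2·2.972×10⁻¹⁷/3.7×10⁻²⁶) ≈ 4.01×10⁴ m/s.

v_f ≈ 4.01×10⁴ m/s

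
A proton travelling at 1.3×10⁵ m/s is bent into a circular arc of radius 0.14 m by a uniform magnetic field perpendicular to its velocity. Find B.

B ≈ 9.7×10⁻³ T

From |q|vB = mv²/r, B = mv/(|q|r).
B = (1.673×10⁻²⁷)(1.3×10⁵)/((1.602×10⁻¹⁹)(0.14)) ≈ 9.7×10⁻³ T.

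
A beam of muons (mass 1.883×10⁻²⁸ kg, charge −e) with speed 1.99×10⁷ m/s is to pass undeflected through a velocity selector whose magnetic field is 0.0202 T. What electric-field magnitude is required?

For straight-line motion qE = qvB, so E = vB.
E = 1.99×10⁷ × 0.0202 = 4.02×10⁵ V/m.

E = 4.02×10⁵ V/m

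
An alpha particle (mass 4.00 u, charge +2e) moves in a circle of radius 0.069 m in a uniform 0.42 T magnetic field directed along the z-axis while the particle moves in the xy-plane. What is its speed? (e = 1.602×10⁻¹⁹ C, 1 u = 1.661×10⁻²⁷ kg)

v ≈ 1.4×10⁶ m/s

From |q|vB = mv²/r, v = |q|Br/m.
v = (3.204×10⁻¹⁹)(0.42)(0.069)/6.644×10⁻²⁷ ≈ 1.4×10⁶ m/s.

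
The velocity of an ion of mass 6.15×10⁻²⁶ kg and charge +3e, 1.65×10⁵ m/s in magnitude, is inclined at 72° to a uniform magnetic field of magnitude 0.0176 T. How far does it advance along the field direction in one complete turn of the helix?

v∥ = v cosθ = 1.65×10⁵·cos72° ≈ 5.099×10⁴ m/s.
T = 2πm/(|q|B) = 2π(6.15×10⁻²⁶)/((4.806×10⁻¹⁹)(0.0176)) ≈ 4.568×10⁻⁵ s.
pitch = v∥ T = (5.099×10⁴)(4.568×10⁻⁵) ≈ 2.33 m.

p ≈ 2.33 m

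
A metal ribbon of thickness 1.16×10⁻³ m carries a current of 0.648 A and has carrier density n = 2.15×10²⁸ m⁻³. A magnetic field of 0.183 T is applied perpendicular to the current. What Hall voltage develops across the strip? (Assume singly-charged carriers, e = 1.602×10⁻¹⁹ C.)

V_H = IB/(n e t).
V_H = (0.648)(0.183)/((2.15×10²⁸)(1.602×10⁻¹⁹)(1.16×10⁻³)) ≈ 2.97×10⁻⁸ V.

V_H ≈ 2.97×10⁻⁸ V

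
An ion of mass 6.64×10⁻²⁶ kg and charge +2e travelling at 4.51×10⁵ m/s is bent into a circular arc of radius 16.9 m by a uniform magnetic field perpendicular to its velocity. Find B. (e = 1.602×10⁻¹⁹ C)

From |q|vB = mv²/r, B = mv/(|q|r).
B = (6.64×10⁻²⁶)(4.51×10⁵)/((3.204×10⁻¹⁹)(16.9)) ≈ 5.53×10⁻³ T.

B ≈ 5.53×10⁻³ T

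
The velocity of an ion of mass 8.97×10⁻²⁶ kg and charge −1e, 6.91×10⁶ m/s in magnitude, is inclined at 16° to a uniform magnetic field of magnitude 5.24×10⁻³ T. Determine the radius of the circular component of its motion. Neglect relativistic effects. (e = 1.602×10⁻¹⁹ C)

r ≈ 204 m

v⊥ = v sinθ = 6.91×10⁶·sin16° ≈ 1.905×10⁶ m/s.
r = m v⊥/(|q|B) = (8.97×10⁻²⁶)(1.905×10⁶)/((1.602×10⁻¹⁹)(5.24×10⁻³)) ≈ 204 m.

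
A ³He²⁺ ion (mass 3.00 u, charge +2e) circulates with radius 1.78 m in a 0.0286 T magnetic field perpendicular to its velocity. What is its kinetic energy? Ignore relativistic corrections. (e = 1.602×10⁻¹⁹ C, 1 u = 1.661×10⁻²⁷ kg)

v = |q|Br/m, then KE = ½mv² = (qBr)²/(2m).
v = (3.204×10⁻¹⁹)(0.0286)(1.78)/4.983×10⁻²⁷ ≈ 3.273×10⁶ m/s.
KE = ½(4.983×10⁻²⁷)(3.273×10⁶)² ≈ 2.67×10⁻¹⁴ J = 1.67×10⁵ eV.

KE ≈ 1.67×10⁵ eV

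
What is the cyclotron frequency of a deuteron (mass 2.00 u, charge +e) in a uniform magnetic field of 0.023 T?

f = |q|B/(2πm).
f = (1.602×10⁻¹⁹)(0.023)/(2π·3.322×10⁻²⁷) ≈ 1.8×10⁵ Hz.

f ≈ 1.8×10⁵ Hz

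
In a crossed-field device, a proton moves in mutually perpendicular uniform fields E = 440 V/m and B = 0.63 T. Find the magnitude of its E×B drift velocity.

v_d ≈ 700 m/s

The E×B drift speed is v_d = E/B.
v_d = 440/0.63 = 700 m/s.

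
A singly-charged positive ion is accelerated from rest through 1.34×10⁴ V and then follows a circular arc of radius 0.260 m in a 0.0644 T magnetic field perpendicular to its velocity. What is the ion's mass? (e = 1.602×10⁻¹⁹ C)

Combine |q|V = ½mv² and r = mv/(|q|B): eliminate v to get m = qB²r²/(2V).
m = (1.602×10⁻¹⁹)(0.0644)²(0.260)²/(2·1.34×10⁴) ≈ 1.68×10⁻²⁷ kg.

m ≈ 1.68×10⁻²⁷ kg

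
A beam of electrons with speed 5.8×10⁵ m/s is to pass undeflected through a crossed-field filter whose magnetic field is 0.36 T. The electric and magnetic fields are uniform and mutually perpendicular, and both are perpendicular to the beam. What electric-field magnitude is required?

For straight-line motion qE = qvB, so E = vB.
E = 5.8×10⁵ × 0.36 = 2.1×10⁵ V/m.

E = 2.1×10⁵ V/m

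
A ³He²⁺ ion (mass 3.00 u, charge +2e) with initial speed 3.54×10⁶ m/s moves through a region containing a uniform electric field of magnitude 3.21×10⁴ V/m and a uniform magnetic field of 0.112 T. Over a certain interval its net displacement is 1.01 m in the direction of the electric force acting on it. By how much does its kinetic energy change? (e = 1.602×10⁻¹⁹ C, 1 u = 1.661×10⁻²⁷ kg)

ΔKE ≈ 1.04×10⁻¹⁴ J

The magnetic force is always ⟂ v and does no work; only the electric force changes KE.
ΔKE = F_E · d = |q|E d = (3.204×10⁻¹⁹)(3.21×10⁴)(1.01) ≈ 1.04×10⁻¹⁴ J.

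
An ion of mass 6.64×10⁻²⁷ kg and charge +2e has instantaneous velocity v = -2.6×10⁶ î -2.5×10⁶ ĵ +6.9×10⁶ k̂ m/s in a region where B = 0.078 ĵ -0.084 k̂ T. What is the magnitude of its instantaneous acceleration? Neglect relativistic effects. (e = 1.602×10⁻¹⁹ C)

|a| ≈ 2.14×10¹³ m/s²

v×B = (-3.28×10⁵, -2.18×10⁵, -2.03×10⁵) N/C.
F = q v×B = (3.204×10⁻¹⁹ C)·(-3.28×10⁵, -2.18×10⁵, -2.03×10⁵) = (-1.05×10⁻¹³, -7.00×10⁻¹⁴, -6.50×10⁻¹⁴) N.
|a| = |F|/m = 1.420×10⁻¹³/6.64×10⁻²⁷ ≈ 2.14×10¹³ m/s².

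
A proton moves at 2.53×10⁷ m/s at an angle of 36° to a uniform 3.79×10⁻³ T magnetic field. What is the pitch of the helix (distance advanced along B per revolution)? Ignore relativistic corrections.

v∥ = v cosθ = 2.53×10⁷·cos36° ≈ 2.047×10⁷ m/s.
T = 2πm/(|q|B) = 2π(1.673×10⁻²⁷)/((1.602×10⁻¹⁹)(3.79×10⁻³)) ≈ 1.731×10⁻⁵ s.
pitch = v∥ T = (2.047×10⁷)(1.731×10⁻⁵) ≈ 354 m.

p ≈ 354 m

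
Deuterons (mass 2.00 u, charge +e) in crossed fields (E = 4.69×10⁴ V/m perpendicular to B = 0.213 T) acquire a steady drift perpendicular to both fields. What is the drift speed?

In crossed fields the guiding centre drifts at v_d = |E×B|/B² = E/B, independent of charge and mass.
v_d = 4.69×10⁴/0.213 = 2.20×10⁵ m/s.

v_d ≈ 2.20×10⁵ m/s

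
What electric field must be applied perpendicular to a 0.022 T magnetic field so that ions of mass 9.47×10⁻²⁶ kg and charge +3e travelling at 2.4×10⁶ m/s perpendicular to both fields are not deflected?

For straight-line motion qE = qvB, so E = vB.
E = 2.4×10⁶ × 0.022 = 5.3×10⁴ V/m.

E = 5.3×10⁴ V/m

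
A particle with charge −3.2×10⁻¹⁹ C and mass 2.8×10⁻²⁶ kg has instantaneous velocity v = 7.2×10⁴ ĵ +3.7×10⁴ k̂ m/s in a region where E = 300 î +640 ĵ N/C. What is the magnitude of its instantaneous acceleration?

Only an electric field acts, so F = qE = (−3.2×10⁻¹⁹ C)·(300, 640, 0) = (-9.60×10⁻¹⁷, -2.05×10⁻¹⁶, 0) N.
|a| = |F|/m = 2.262×10⁻¹⁶/2.8×10⁻²⁶ ≈ 8.08×10⁹ m/s².

|a| ≈ 8.08×10⁹ m/s²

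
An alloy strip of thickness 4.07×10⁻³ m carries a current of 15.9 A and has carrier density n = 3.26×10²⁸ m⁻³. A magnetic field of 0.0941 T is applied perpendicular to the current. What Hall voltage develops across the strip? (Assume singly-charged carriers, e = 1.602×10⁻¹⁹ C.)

V_H = IB/(n e t).
V_H = (15.9)(0.0941)/((3.26×10²⁸)(1.602×10⁻¹⁹)(4.07×10⁻³)) ≈ 7.04×10⁻⁸ V.

V_H ≈ 7.04×10⁻⁸ V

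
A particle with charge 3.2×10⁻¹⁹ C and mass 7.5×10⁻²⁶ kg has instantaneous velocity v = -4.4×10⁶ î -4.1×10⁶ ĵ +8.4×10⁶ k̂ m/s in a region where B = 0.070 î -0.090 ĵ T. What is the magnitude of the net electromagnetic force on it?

v×B = (7.56×10⁵, 5.88×10⁵, 6.83×10⁵) N/C.
F = q v×B = (3.2×10⁻¹⁹ C)·(7.56×10⁵, 5.88×10⁵, 6.83×10⁵) = (2.42×10⁻¹³, 1.88×10⁻¹³, 2.19×10⁻¹³) N.
|F| = 3.76×10⁻¹³ N.

|F| ≈ 3.76×10⁻¹³ N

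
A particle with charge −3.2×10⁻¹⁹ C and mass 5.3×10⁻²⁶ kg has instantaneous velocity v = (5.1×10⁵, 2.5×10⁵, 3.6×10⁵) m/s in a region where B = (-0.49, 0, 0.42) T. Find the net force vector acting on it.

v×B = (1.05×10⁵, -3.91×10⁵, 1.22×10⁵) N/C.
F = q v×B = (−3.2×10⁻¹⁹ C)·(1.05×10⁵, -3.91×10⁵, 1.22×10⁵) = (-3.36×10⁻¹⁴, 1.25×10⁻¹³, -3.92×10⁻¹⁴) N.

F ≈ (-3.36×10⁻¹⁴, 1.25×10⁻¹³, -3.92×10⁻¹⁴) N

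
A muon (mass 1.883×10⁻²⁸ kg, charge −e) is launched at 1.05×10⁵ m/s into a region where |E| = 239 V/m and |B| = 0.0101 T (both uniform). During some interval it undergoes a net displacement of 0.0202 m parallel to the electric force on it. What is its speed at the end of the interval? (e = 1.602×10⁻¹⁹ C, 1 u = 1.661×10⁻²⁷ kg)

v_f ≈ 1.39×10⁵ m/s

B does no work; ΔKE = |q|E d.
½mv_f² = ½mv₀² + |q|Ed = ½(1.883×10⁻²⁸)(1.05×10⁵)² + (1.602×10⁻¹⁹)(239)(0.0202) ≈ 1.038×10⁻¹⁸ J + 7.734×10⁻¹⁹ J ≈ 1.811×10⁻¹⁸ J.
v_f = √(2·1.811×10⁻¹⁸/1.883×10⁻²⁸) ≈ 1.39×10⁵ m/s.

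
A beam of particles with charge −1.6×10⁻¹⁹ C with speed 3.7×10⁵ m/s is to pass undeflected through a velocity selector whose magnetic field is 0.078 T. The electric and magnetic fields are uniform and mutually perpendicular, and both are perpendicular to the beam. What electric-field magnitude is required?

For straight-line motion qE = qvB, so E = vB.
E = 3.7×10⁵ × 0.078 = 2.9×10⁴ V/m.

E = 2.9×10⁴ V/m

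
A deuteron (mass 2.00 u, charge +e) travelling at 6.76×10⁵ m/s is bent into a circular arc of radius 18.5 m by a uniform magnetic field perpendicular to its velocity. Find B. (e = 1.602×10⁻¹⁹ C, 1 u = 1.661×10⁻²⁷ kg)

From |q|vB = mv²/r, B = mv/(|q|r).
B = (3.322×10⁻²⁷)(6.76×10⁵)/((1.602×10⁻¹⁹)(18.5)) ≈ 7.58×10⁻⁴ T.

B ≈ 7.58×10⁻⁴ T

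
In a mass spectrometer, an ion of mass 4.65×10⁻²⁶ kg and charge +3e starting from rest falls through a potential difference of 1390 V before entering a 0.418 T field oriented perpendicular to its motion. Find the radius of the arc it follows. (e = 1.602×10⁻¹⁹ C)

Acceleration: |q|V = ½mv² ⇒ v = √(2|q|V/m) = √(2·4.806×10⁻¹⁹·1390/4.65×10⁻²⁶) ≈ 1.695×10⁵ m/s.
In the field: r = mv/(|q|B) = (4.65×10⁻²⁶)(1.695×10⁵)/((4.806×10⁻¹⁹)(0.418)) ≈ 0.0392 m.

r ≈ 0.0392 m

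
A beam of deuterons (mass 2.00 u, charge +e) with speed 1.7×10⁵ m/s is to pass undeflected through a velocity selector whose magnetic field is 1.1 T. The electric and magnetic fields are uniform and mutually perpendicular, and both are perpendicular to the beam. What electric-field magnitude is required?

For straight-line motion qE = qvB, so E = vB.
E = 1.7×10⁵ × 1.1 = 1.9×10⁵ V/m.

E = 1.9×10⁵ V/m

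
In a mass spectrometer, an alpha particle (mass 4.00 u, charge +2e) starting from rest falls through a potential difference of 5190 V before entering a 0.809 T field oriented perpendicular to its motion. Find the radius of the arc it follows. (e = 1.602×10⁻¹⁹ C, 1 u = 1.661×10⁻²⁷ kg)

r ≈ 0.0181 m

Acceleration: |q|V = ½mv² ⇒ v = √(2|q|V/m) = √(2·3.204×10⁻¹⁹·5190/6.644×10⁻²⁷) ≈ 7.075×10⁵ m/s.
In the field: r = mv/(|q|B) = (6.644×10⁻²⁷)(7.075×10⁵)/((3.204×10⁻¹⁹)(0.809)) ≈ 0.0181 m.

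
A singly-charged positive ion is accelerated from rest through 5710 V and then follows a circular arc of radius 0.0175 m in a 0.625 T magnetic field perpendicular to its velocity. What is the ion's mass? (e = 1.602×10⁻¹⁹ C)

m ≈ 1.68×10⁻²⁷ kg

Combine |q|V = ½mv² and r = mv/(|q|B): eliminate v to get m = qB²r²/(2V).
m = (1.602×10⁻¹⁹)(0.625)²(0.0175)²/(2·5710) ≈ 1.68×10⁻²⁷ kg.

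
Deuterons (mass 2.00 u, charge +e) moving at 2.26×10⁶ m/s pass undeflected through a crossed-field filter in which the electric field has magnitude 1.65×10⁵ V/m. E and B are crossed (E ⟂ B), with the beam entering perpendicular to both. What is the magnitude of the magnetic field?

B = 0.0730 T

Balance of forces in the selector: qE = qvB ⇒ B = E/v.
B = 1.65×10⁵/2.26×10⁶ = 0.0730 T.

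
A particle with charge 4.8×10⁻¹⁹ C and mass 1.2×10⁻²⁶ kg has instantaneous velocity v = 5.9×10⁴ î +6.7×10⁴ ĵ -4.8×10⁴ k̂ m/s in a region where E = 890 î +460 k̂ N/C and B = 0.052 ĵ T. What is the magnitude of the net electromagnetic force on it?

|F| ≈ 2.35×10⁻¹⁵ N

v×B = (2500, 0, 3070) N/C.
E + v×B = (3390, 0, 3530) N/C.
F = q(E + v×B) = (4.8×10⁻¹⁹ C)·(3390, 0, 3530) = (1.63×10⁻¹⁵, 0, 1.69×10⁻¹⁵) N.
|F| = 2.35×10⁻¹⁵ N.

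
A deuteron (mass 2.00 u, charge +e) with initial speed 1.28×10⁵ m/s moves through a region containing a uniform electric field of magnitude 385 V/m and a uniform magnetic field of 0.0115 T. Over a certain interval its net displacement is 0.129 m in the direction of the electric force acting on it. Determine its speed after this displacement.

v_f ≈ 1.46×10⁵ m/s

B does no work; ΔKE = |q|E d.
½mv_f² = ½mv₀² + |q|Ed = ½(3.322×10⁻²⁷)(1.28×10⁵)² + (1.602×10⁻¹⁹)(385)(0.129) ≈ 2.721×10⁻¹⁷ J + 7.956×10⁻¹⁸ J ≈ 3.517×10⁻¹⁷ J.
v_f = √(2·3.517×10⁻¹⁷/3.322×10⁻²⁷) ≈ 1.46×10⁵ m/s.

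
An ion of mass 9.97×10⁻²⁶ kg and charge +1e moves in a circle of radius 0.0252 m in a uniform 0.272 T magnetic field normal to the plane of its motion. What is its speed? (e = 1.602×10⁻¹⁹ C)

v ≈ 1.10×10⁴ m/s

From |q|vB = mv²/r, v = |q|Br/m.
v = (1.602×10⁻¹⁹)(0.272)(0.0252)/9.97×10⁻²⁶ ≈ 1.10×10⁴ m/s.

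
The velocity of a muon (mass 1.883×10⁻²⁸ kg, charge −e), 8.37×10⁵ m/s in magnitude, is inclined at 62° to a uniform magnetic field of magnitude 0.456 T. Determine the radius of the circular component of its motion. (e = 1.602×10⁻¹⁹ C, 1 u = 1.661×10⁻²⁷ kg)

r ≈ 1.90×10⁻³ m

v⊥ = v sinθ = 8.37×10⁵·sin62° ≈ 7.390×10⁵ m/s.
r = m v⊥/(|q|B) = (1.883×10⁻²⁸)(7.390×10⁵)/((1.602×10⁻¹⁹)(0.456)) ≈ 1.90×10⁻³ m.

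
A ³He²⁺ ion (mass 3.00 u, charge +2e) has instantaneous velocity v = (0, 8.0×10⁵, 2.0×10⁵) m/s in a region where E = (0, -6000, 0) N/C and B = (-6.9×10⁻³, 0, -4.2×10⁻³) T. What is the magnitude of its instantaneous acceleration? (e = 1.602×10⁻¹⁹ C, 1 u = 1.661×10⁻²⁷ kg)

|a| ≈ 6.31×10¹¹ m/s²

v×B = (-3360, -1380, 5520) N/C.
E + v×B = (-3360, -7380, 5520) N/C.
F = q(E + v×B) = (3.204×10⁻¹⁹ C)·(-3360, -7380, 5520) = (-1.08×10⁻¹⁵, -2.36×10⁻¹⁵, 1.77×10⁻¹⁵) N.
|a| = |F|/m = 3.143×10⁻¹⁵/4.983×10⁻²⁷ ≈ 6.31×10¹¹ m/s².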